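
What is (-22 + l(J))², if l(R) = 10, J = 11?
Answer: 144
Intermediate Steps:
(-22 + l(J))² = (-22 + 10)² = (-12)² = 144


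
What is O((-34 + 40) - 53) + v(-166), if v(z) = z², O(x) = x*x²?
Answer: -76267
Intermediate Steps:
O(x) = x³
O((-34 + 40) - 53) + v(-166) = ((-34 + 40) - 53)³ + (-166)² = (6 - 53)³ + 27556 = (-47)³ + 27556 = -103823 + 27556 = -76267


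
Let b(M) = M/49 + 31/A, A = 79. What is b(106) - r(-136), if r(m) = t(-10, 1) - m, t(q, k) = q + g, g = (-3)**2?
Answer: -512692/3871 ≈ -132.44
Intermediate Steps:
g = 9
b(M) = 31/79 + M/49 (b(M) = M/49 + 31/79 = 31/79 + M/49)
t(q, k) = 9 + q (t(q, k) = q + 9 = 9 + q)
r(m) = -1 - m (r(m) = (9 - 10) - m = -1 - m)
b(106) - r(-136) = (31/79 + (1/49)*106) - (-1 - 1*(-136)) = (31/79 + 106/49) - (-1 + 136) = 9893/3871 - 1*135 = 9893/3871 - 135 = -512692/3871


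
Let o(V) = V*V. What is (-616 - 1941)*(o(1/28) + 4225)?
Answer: -8469809357/784 ≈ -1.0803e+7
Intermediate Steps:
o(V) = V²
(-616 - 1941)*(o(1/28) + 4225) = (-616 - 1941)*((1/28)² + 4225) = -2557*((1/28)² + 4225) = -2557*(1/784 + 4225) = -2557*3312401/784 = -8469809357/784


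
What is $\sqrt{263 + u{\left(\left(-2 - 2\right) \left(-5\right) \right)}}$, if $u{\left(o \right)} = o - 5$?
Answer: $\sqrt{278} \approx 16.673$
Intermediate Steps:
$u{\left(o \right)} = -5 + o$ ($u{\left(o \right)} = o - 5 = -5 + o$)
$\sqrt{263 + u{\left(\left(-2 - 2\right) \left(-5\right) \right)}} = \sqrt{263 - \left(5 - \left(-2 - 2\right) \left(-5\right)\right)} = \sqrt{263 - -15} = \sqrt{263 + \left(-5 + 20\right)} = \sqrt{263 + 15} = \sqrt{278}$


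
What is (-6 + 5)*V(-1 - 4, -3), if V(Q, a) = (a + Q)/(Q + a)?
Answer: -1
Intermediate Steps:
V(Q, a) = 1 (V(Q, a) = (Q + a)/(Q + a) = 1)
(-6 + 5)*V(-1 - 4, -3) = (-6 + 5)*1 = -1*1 = -1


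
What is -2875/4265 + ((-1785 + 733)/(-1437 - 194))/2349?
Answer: -2202053569/3268029807 ≈ -0.67382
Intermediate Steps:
-2875/4265 + ((-1785 + 733)/(-1437 - 194))/2349 = -2875*1/4265 - 1052/(-1631)*(1/2349) = -575/853 - 1052*(-1/1631)*(1/2349) = -575/853 + (1052/1631)*(1/2349) = -575/853 + 1052/3831219 = -2202053569/3268029807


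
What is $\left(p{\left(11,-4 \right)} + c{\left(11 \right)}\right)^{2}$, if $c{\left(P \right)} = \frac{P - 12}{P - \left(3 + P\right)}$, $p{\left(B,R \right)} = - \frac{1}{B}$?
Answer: $\frac{64}{1089} \approx 0.05877$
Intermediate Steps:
$c{\left(P \right)} = 4 - \frac{P}{3}$ ($c{\left(P \right)} = \frac{-12 + P}{-3} = \left(-12 + P\right) \left(- \frac{1}{3}\right) = 4 - \frac{P}{3}$)
$\left(p{\left(11,-4 \right)} + c{\left(11 \right)}\right)^{2} = \left(- \frac{1}{11} + \left(4 - \frac{11}{3}\right)\right)^{2} = \left(\left(-1\right) \frac{1}{11} + \left(4 - \frac{11}{3}\right)\right)^{2} = \left(- \frac{1}{11} + \frac{1}{3}\right)^{2} = \left(\frac{8}{33}\right)^{2} = \frac{64}{1089}$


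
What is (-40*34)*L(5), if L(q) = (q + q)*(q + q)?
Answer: -136000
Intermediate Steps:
L(q) = 4*q² (L(q) = (2*q)*(2*q) = 4*q²)
(-40*34)*L(5) = (-40*34)*(4*5²) = -5440*25 = -1360*100 = -136000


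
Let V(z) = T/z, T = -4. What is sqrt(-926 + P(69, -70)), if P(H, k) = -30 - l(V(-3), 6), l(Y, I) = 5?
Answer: 31*I ≈ 31.0*I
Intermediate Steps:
V(z) = -4/z
P(H, k) = -35 (P(H, k) = -30 - 1*5 = -30 - 5 = -35)
sqrt(-926 + P(69, -70)) = sqrt(-926 - 35) = sqrt(-961) = 31*I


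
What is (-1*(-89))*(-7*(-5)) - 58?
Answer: 3057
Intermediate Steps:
(-1*(-89))*(-7*(-5)) - 58 = 89*35 - 58 = 3115 - 58 = 3057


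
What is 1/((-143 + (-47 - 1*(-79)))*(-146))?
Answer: 1/16206 ≈ 6.1706e-5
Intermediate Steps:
1/((-143 + (-47 - 1*(-79)))*(-146)) = 1/((-143 + (-47 + 79))*(-146)) = 1/((-143 + 32)*(-146)) = 1/(-111*(-146)) = 1/16206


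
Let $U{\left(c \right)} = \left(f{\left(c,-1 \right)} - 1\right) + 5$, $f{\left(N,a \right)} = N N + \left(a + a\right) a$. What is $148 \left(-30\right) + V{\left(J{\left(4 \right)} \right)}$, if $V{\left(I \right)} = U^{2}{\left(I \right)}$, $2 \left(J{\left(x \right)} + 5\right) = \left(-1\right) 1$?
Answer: $- \frac{50015}{16} \approx -3125.9$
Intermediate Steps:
$f{\left(N,a \right)} = N^{2} + 2 a^{2}$ ($f{\left(N,a \right)} = N^{2} + 2 a a = N^{2} + 2 a^{2}$)
$U{\left(c \right)} = 6 + c^{2}$ ($U{\left(c \right)} = \left(\left(c^{2} + 2 \left(-1\right)^{2}\right) - 1\right) + 5 = \left(\left(c^{2} + 2 \cdot 1\right) - 1\right) + 5 = \left(\left(c^{2} + 2\right) - 1\right) + 5 = \left(\left(2 + c^{2}\right) - 1\right) + 5 = \left(1 + c^{2}\right) + 5 = 6 + c^{2}$)
$J{\left(x \right)} = - \frac{11}{2}$ ($J{\left(x \right)} = -5 + \frac{\left(-1\right) 1}{2} = -5 + \frac{1}{2} \left(-1\right) = -5 - \frac{1}{2} = - \frac{11}{2}$)
$V{\left(I \right)} = \left(6 + I^{2}\right)^{2}$
$148 \left(-30\right) + V{\left(J{\left(4 \right)} \right)} = 148 \left(-30\right) + \left(6 + \left(- \frac{11}{2}\right)^{2}\right)^{2} = -4440 + \left(6 + \frac{121}{4}\right)^{2} = -4440 + \left(\frac{145}{4}\right)^{2} = -4440 + \frac{21025}{16} = - \frac{50015}{16}$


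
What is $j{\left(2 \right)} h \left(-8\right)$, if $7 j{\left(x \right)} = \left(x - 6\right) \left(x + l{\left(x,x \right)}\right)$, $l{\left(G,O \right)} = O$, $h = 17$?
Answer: $\frac{2176}{7} \approx 310.86$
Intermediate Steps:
$j{\left(x \right)} = \frac{2 x \left(-6 + x\right)}{7}$ ($j{\left(x \right)} = \frac{\left(x - 6\right) \left(x + x\right)}{7} = \frac{\left(-6 + x\right) 2 x}{7} = \frac{2 x \left(-6 + x\right)}{7}$)
$j{\left(2 \right)} h \left(-8\right) = \frac{2}{7} \cdot 2 \left(-6 + 2\right) 17 \left(-8\right) = \frac{2}{7} \cdot 2 \left(-4\right) 17 \left(-8\right) = \left(- \frac{16}{7}\right) 17 \left(-8\right) = \left(- \frac{272}{7}\right) \left(-8\right) = \frac{2176}{7}$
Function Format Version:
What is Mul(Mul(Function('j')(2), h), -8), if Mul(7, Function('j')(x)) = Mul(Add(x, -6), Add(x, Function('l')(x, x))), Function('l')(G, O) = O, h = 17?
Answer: Rational(2176, 7) ≈ 310.86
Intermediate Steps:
Function('j')(x) = Mul(Rational(2, 7), x, Add(-6, x)) (Function('j')(x) = Mul(Rational(1, 7), Mul(Add(x, -6), Add(x, x))) = Mul(Rational(1, 7), Mul(Add(-6, x), Mul(2, x))) = Mul(Rational(1, 7), Mul(2, x, Add(-6, x))) = Mul(Rational(2, 7), x, Add(-6, x)))
Mul(Mul(Function('j')(2), h), -8) = Mul(Mul(Mul(Rational(2, 7), 2, Add(-6, 2)), 17), -8) = Mul(Mul(Mul(Rational(2, 7), 2, -4), 17), -8) = Mul(Mul(Rational(-16, 7), 17), -8) = Mul(Rational(-272, 7), -8) = Rational(2176, 7)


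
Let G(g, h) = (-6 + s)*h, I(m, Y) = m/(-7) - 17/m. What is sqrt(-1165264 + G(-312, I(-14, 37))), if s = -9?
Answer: I*sqrt(228401194)/14 ≈ 1079.5*I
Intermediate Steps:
I(m, Y) = -17/m - m/7 (I(m, Y) = m*(-1/7) - 17/m = -m/7 - 17/m = -17/m - m/7)
G(g, h) = -15*h (G(g, h) = (-6 - 9)*h = -15*h)
sqrt(-1165264 + G(-312, I(-14, 37))) = sqrt(-1165264 - 15*(-17/(-14) - 1/7*(-14))) = sqrt(-1165264 - 15*(-17*(-1/14) + 2)) = sqrt(-1165264 - 15*(17/14 + 2)) = sqrt(-1165264 - 15*45/14) = sqrt(-1165264 - 675/14) = sqrt(-16314371/14) = I*sqrt(228401194)/14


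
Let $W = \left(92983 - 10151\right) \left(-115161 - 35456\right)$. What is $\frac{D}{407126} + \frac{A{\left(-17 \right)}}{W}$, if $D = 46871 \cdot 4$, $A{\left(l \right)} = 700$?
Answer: $\frac{292379090936787}{634908281666668} \approx 0.46051$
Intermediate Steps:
$D = 187484$
$W = -12475907344$ ($W = 82832 \left(-150617\right) = -12475907344$)
$\frac{D}{407126} + \frac{A{\left(-17 \right)}}{W} = \frac{187484}{407126} + \frac{700}{-12475907344} = 187484 \cdot \frac{1}{407126} + 700 \left(- \frac{1}{12475907344}\right) = \frac{93742}{203563} - \frac{175}{3118976836} = \frac{292379090936787}{634908281666668}$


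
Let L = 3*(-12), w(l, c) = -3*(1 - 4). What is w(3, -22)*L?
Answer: -324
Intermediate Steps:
w(l, c) = 9 (w(l, c) = -3*(-3) = 9)
L = -36
w(3, -22)*L = 9*(-36) = -324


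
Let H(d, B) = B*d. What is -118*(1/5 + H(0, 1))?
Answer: -118/5 ≈ -23.600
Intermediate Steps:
-118*(1/5 + H(0, 1)) = -118*(1/5 + 1*0) = -118*(1*(⅕) + 0) = -118*(⅕ + 0) = -118*⅕ = -118/5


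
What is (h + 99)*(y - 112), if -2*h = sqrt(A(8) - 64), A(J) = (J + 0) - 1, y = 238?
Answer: 12474 - 63*I*sqrt(57) ≈ 12474.0 - 475.64*I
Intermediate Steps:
A(J) = -1 + J (A(J) = J - 1 = -1 + J)
h = -I*sqrt(57)/2 (h = -sqrt((-1 + 8) - 64)/2 = -sqrt(7 - 64)/2 = -I*sqrt(57)/2 ≈ -3.7749*I)
(h + 99)*(y - 112) = (-I*sqrt(57)/2 + 99)*(238 - 112) = (99 - I*sqrt(57)/2)*126 = 12474 - 63*I*sqrt(57)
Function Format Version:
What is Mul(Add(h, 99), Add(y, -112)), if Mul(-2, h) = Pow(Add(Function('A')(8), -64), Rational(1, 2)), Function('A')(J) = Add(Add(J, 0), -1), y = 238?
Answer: Add(12474, Mul(-63, I, Pow(57, Rational(1, 2)))) ≈ Add(12474., Mul(-475.64, I))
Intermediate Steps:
Function('A')(J) = Add(-1, J) (Function('A')(J) = Add(J, -1) = Add(-1, J))
h = Mul(Rational(-1, 2), I, Pow(57, Rational(1, 2))) (h = Mul(Rational(-1, 2), Pow(Add(Add(-1, 8), -64), Rational(1, 2))) = Mul(Rational(-1, 2), Pow(Add(7, -64), Rational(1, 2))) = Mul(Rational(-1, 2), Pow(-57, Rational(1, 2))) = Mul(Rational(-1, 2), Mul(I, Pow(57, Rational(1, 2)))) = Mul(Rational(-1, 2), I, Pow(57, Rational(1, 2))) ≈ Mul(-3.7749, I))
Mul(Add(h, 99), Add(y, -112)) = Mul(Add(Mul(Rational(-1, 2), I, Pow(57, Rational(1, 2))), 99), Add(238, -112)) = Mul(Add(99, Mul(Rational(-1, 2), I, Pow(57, Rational(1, 2)))), 126) = Add(12474, Mul(-63, I, Pow(57, Rational(1, 2))))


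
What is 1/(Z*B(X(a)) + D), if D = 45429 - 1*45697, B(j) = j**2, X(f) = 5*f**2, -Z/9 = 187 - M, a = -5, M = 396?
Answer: 1/29390357 ≈ 3.4025e-8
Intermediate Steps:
Z = 1881 (Z = -9*(187 - 1*396) = -9*(187 - 396) = -9*(-209) = 1881)
D = -268 (D = 45429 - 45697 = -268)
1/(Z*B(X(a)) + D) = 1/(1881*(5*(-5)**2)**2 - 268) = 1/(1881*(5*25)**2 - 268) = 1/(1881*125**2 - 268) = 1/(1881*15625 - 268) = 1/(29390625 - 268) = 1/29390357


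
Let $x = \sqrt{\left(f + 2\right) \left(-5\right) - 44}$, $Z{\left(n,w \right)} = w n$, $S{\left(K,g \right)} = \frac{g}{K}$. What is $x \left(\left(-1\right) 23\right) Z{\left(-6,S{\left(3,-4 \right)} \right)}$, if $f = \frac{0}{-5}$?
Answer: $- 552 i \sqrt{6} \approx - 1352.1 i$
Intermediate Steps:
$f = 0$ ($f = 0 \left(- \frac{1}{5}\right) = 0$)
$Z{\left(n,w \right)} = n w$
$x = 3 i \sqrt{6}$ ($x = \sqrt{\left(0 + 2\right) \left(-5\right) - 44} = \sqrt{2 \left(-5\right) - 44} = \sqrt{-10 - 44} = \sqrt{-54} = 3 i \sqrt{6} \approx 7.3485 i$)
$x \left(\left(-1\right) 23\right) Z{\left(-6,S{\left(3,-4 \right)} \right)} = 3 i \sqrt{6} \left(\left(-1\right) 23\right) \left(- 6 \left(- \frac{4}{3}\right)\right) = 3 i \sqrt{6} \left(-23\right) \left(- 6 \left(\left(-4\right) \frac{1}{3}\right)\right) = - 69 i \sqrt{6} \left(\left(-6\right) \left(- \frac{4}{3}\right)\right) = - 69 i \sqrt{6} \cdot 8 = - 552 i \sqrt{6}$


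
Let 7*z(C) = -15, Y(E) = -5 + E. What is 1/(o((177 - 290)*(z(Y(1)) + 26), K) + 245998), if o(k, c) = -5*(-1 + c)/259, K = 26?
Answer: 259/63713357 ≈ 4.0651e-6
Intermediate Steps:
z(C) = -15/7 (z(C) = (1/7)*(-15) = -15/7)
o(k, c) = 5/259 - 5*c/259 (o(k, c) = (5 - 5*c)*(1/259) = 5/259 - 5*c/259)
1/(o((177 - 290)*(z(Y(1)) + 26), K) + 245998) = 1/((5/259 - 5/259*26) + 245998) = 1/((5/259 - 130/259) + 245998) = 1/(-125/259 + 245998) = 1/(63713357/259) = 259/63713357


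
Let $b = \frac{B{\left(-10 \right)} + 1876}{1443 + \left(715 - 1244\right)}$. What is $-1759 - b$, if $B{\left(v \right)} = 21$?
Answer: $- \frac{1609623}{914} \approx -1761.1$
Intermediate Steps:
$b = \frac{1897}{914}$ ($b = \frac{21 + 1876}{1443 + \left(715 - 1244\right)} = \frac{1897}{1443 - 529} = \frac{1897}{914} \approx 2.0755$)
$-1759 - b = -1759 - \frac{1897}{914} = - \frac{1609623}{914}$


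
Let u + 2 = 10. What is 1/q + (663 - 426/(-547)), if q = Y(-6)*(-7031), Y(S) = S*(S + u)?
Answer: 30634376911/46151484 ≈ 663.78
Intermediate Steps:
u = 8 (u = -2 + 10 = 8)
Y(S) = S*(8 + S) (Y(S) = S*(S + 8) = S*(8 + S))
q = 84372 (q = -6*(8 - 6)*(-7031) = -6*2*(-7031) = -12*(-7031) = 84372)
1/q + (663 - 426/(-547)) = 1/84372 + (663 - 426/(-547)) = 1/84372 + (663 - 426*(-1/547)) = 1/84372 + (663 + 426/547) = 1/84372 + 363087/547 = 30634376911/46151484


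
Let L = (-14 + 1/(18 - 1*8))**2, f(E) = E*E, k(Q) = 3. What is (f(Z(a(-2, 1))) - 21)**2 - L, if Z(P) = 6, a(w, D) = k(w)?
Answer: 3179/100 ≈ 31.790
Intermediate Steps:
a(w, D) = 3
f(E) = E**2
L = 19321/100 (L = (-14 + 1/(18 - 8))**2 = (-14 + 1/10)**2 = (-139/10)**2 = 19321/100 ≈ 193.21)
(f(Z(a(-2, 1))) - 21)**2 - L = (6**2 - 21)**2 - 1*19321/100 = (36 - 21)**2 - 19321/100 = 15**2 - 19321/100 = 225 - 19321/100 = 3179/100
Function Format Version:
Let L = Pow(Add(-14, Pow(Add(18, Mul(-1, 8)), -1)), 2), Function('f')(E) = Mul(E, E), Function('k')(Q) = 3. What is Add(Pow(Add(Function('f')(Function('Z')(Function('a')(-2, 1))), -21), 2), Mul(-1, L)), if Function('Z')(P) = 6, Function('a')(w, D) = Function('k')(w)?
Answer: Rational(3179, 100) ≈ 31.790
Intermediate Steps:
Function('a')(w, D) = 3
Function('f')(E) = Pow(E, 2)
L = Rational(19321, 100) (L = Pow(Add(-14, Pow(Add(18, -8), -1)), 2) = Pow(Add(-14, Pow(10, -1)), 2) = Pow(Add(-14, Rational(1, 10)), 2) = Pow(Rational(-139, 10), 2) = Rational(19321, 100) ≈ 193.21)
Add(Pow(Add(Function('f')(Function('Z')(Function('a')(-2, 1))), -21), 2), Mul(-1, L)) = Add(Pow(Add(Pow(6, 2), -21), 2), Mul(-1, Rational(19321, 100))) = Add(Pow(Add(36, -21), 2), Rational(-19321, 100)) = Add(Pow(15, 2), Rational(-19321, 100)) = Add(225, Rational(-19321, 100)) = Rational(3179, 100)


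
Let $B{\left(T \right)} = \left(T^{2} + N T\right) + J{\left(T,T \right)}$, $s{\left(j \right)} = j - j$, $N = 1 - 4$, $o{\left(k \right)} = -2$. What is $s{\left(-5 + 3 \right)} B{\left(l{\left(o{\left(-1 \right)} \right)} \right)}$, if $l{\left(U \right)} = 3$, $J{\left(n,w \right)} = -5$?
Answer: $0$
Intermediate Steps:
$N = -3$ ($N = 1 - 4 = -3$)
$s{\left(j \right)} = 0$
$B{\left(T \right)} = -5 + T^{2} - 3 T$ ($B{\left(T \right)} = \left(T^{2} - 3 T\right) - 5 = -5 + T^{2} - 3 T$)
$s{\left(-5 + 3 \right)} B{\left(l{\left(o{\left(-1 \right)} \right)} \right)} = 0 \left(-5 + 3^{2} - 9\right) = 0 \left(-5 + 9 - 9\right) = 0 \left(-5\right) = 0$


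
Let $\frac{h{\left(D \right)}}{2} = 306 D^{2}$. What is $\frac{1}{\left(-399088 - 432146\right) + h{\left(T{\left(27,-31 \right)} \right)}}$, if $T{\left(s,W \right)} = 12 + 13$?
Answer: $- \frac{1}{448734} \approx -2.2285 \cdot 10^{-6}$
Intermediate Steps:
$T{\left(s,W \right)} = 25$
$h{\left(D \right)} = 612 D^{2}$ ($h{\left(D \right)} = 2 \cdot 306 D^{2} = 612 D^{2}$)
$\frac{1}{\left(-399088 - 432146\right) + h{\left(T{\left(27,-31 \right)} \right)}} = \frac{1}{\left(-399088 - 432146\right) + 612 \cdot 25^{2}} = \frac{1}{-831234 + 612 \cdot 625} = \frac{1}{-831234 + 382500} = \frac{1}{-448734} = - \frac{1}{448734}$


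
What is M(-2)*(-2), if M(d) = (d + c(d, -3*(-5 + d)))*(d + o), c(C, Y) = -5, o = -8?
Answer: -140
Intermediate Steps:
M(d) = (-8 + d)*(-5 + d) (M(d) = (d - 5)*(d - 8) = (-5 + d)*(-8 + d) = (-8 + d)*(-5 + d))
M(-2)*(-2) = (40 + (-2)² - 13*(-2))*(-2) = (40 + 4 + 26)*(-2) = 70*(-2) = -140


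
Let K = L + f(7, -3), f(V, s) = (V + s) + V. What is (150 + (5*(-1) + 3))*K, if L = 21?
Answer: 4736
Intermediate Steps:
f(V, s) = s + 2*V
K = 32 (K = 21 + (-3 + 2*7) = 21 + (-3 + 14) = 21 + 11 = 32)
(150 + (5*(-1) + 3))*K = (150 + (5*(-1) + 3))*32 = (150 + (-5 + 3))*32 = (150 - 2)*32 = 148*32 = 4736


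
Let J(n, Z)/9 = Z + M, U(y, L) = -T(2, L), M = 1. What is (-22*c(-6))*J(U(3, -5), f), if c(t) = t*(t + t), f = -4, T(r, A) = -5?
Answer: 42768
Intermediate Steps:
c(t) = 2*t**2 (c(t) = t*(2*t) = 2*t**2)
U(y, L) = 5 (U(y, L) = -1*(-5) = 5)
J(n, Z) = 9 + 9*Z (J(n, Z) = 9*(Z + 1) = 9*(1 + Z) = 9 + 9*Z)
(-22*c(-6))*J(U(3, -5), f) = (-44*(-6)**2)*(9 + 9*(-4)) = (-44*36)*(9 - 36) = -22*72*(-27) = -1584*(-27) = 42768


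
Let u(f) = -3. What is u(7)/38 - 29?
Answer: -1105/38 ≈ -29.079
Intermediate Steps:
u(7)/38 - 29 = -3/38 - 29 = -1105/38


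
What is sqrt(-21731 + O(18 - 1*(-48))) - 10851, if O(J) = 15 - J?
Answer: -10851 + I*sqrt(21782) ≈ -10851.0 + 147.59*I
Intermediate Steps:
sqrt(-21731 + O(18 - 1*(-48))) - 10851 = sqrt(-21731 + (15 - (18 - 1*(-48)))) - 10851 = sqrt(-21731 + (15 - (18 + 48))) - 10851 = sqrt(-21731 + (15 - 1*66)) - 10851 = sqrt(-21731 + (15 - 66)) - 10851 = sqrt(-21731 - 51) - 10851 = sqrt(-21782) - 10851 = I*sqrt(21782) - 10851 = -10851 + I*sqrt(21782)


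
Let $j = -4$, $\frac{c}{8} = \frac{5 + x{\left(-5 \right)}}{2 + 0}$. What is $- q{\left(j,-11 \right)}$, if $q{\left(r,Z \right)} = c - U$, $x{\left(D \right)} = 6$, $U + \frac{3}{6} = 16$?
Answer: $- \frac{57}{2} \approx -28.5$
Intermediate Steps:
$U = \frac{31}{2}$ ($U = - \frac{1}{2} + 16 = \frac{31}{2} \approx 15.5$)
$c = 44$ ($c = 8 \frac{5 + 6}{2 + 0} = 8 \cdot \frac{11}{2} = 44$)
$q{\left(r,Z \right)} = \frac{57}{2}$ ($q{\left(r,Z \right)} = 44 - \frac{31}{2} = \frac{57}{2}$)
$- q{\left(j,-11 \right)} = \left(-1\right) \frac{57}{2} = - \frac{57}{2}$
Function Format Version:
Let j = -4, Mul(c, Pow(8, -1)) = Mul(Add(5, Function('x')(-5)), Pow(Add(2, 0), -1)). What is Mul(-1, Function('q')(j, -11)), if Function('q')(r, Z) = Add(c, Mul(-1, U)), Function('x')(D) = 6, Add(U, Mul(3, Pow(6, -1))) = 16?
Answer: Rational(-57, 2) ≈ -28.500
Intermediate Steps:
U = Rational(31, 2) (U = Add(Rational(-1, 2), 16) = Rational(31, 2) ≈ 15.500)
c = 44 (c = Mul(8, Mul(Add(5, 6), Pow(Add(2, 0), -1))) = Mul(8, Mul(11, Pow(2, -1))) = Mul(8, Mul(11, Rational(1, 2))) = Mul(8, Rational(11, 2)) = 44)
Function('q')(r, Z) = Rational(57, 2) (Function('q')(r, Z) = Add(44, Mul(-1, Rational(31, 2))) = Add(44, Rational(-31, 2)) = Rational(57, 2))
Mul(-1, Function('q')(j, -11)) = Mul(-1, Rational(57, 2)) = Rational(-57, 2)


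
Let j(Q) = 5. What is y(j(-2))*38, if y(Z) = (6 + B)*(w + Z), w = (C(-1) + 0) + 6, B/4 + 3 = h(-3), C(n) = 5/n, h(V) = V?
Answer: -4104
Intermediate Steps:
B = -24 (B = -12 + 4*(-3) = -12 - 12 = -24)
w = 1 (w = (5/(-1) + 0) + 6 = (5*(-1) + 0) + 6 = (-5 + 0) + 6 = -5 + 6 = 1)
y(Z) = -18 - 18*Z (y(Z) = (6 - 24)*(1 + Z) = -18*(1 + Z) = -18 - 18*Z)
y(j(-2))*38 = (-18 - 18*5)*38 = (-18 - 90)*38 = -108*38 = -4104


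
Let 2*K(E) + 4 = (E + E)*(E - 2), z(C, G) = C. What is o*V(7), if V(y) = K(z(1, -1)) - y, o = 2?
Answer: -20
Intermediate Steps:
K(E) = -2 + E*(-2 + E) (K(E) = -2 + ((E + E)*(E - 2))/2 = -2 + ((2*E)*(-2 + E))/2 = -2 + (2*E*(-2 + E))/2 = -2 + E*(-2 + E))
V(y) = -3 - y (V(y) = (-2 + 1² - 2*1) - y = (-2 + 1 - 2) - y = -3 - y)
o*V(7) = 2*(-3 - 1*7) = 2*(-3 - 7) = 2*(-10) = -20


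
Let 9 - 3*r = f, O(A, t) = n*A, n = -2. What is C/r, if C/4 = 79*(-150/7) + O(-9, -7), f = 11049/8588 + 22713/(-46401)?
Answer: -18687670890048/7627201603 ≈ -2450.1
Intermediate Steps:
O(A, t) = -2*A
f = 105875135/132830596 (f = 11049*(1/8588) + 22713*(-1/46401) = 11049/8588 - 7571/15467 = 105875135/132830596 ≈ 0.79707)
r = 1089600229/398491788 (r = 3 - 1/3*105875135/132830596 = 3 - 105875135/398491788 = 1089600229/398491788 ≈ 2.7343)
C = -46896/7 (C = 4*(79*(-150/7) - 2*(-9)) = 4*(79*(-150*1/7) + 18) = 4*(79*(-150/7) + 18) = 4*(-11850/7 + 18) = 4*(-11724/7) = -46896/7 ≈ -6699.4)
C/r = -46896/(7*1089600229/398491788) = -46896/7*398491788/1089600229 = -18687670890048/7627201603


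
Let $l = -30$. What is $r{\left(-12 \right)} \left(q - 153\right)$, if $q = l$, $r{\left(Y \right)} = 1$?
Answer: $-183$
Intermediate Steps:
$q = -30$
$r{\left(-12 \right)} \left(q - 153\right) = 1 \left(-30 - 153\right) = 1 \left(-183\right) = -183$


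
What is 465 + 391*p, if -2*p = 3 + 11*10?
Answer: -43253/2 ≈ -21627.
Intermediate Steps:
p = -113/2 (p = -(3 + 11*10)/2 = -(3 + 110)/2 = -½*113 = -113/2 ≈ -56.500)
465 + 391*p = 465 + 391*(-113/2) = 465 - 44183/2 = -43253/2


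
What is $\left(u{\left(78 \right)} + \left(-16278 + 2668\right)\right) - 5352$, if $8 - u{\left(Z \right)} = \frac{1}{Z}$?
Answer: $- \frac{1478413}{78} \approx -18954.0$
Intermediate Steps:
$u{\left(Z \right)} = 8 - \frac{1}{Z}$
$\left(u{\left(78 \right)} + \left(-16278 + 2668\right)\right) - 5352 = \left(\left(8 - \frac{1}{78}\right) + \left(-16278 + 2668\right)\right) - 5352 = \left(\left(8 - \frac{1}{78}\right) - 13610\right) - 5352 = \left(\frac{623}{78} - 13610\right) - 5352 = - \frac{1060957}{78} - 5352 = - \frac{1478413}{78}$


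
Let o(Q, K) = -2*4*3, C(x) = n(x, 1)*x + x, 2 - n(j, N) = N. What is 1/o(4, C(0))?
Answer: -1/24 ≈ -0.041667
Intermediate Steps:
n(j, N) = 2 - N
C(x) = 2*x (C(x) = (2 - 1*1)*x + x = (2 - 1)*x + x = 1*x + x = x + x = 2*x)
o(Q, K) = -24 (o(Q, K) = -8*3 = -24)
1/o(4, C(0)) = 1/(-24) = -1/24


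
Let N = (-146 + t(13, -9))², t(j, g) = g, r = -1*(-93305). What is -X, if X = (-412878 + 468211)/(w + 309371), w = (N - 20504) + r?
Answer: -55333/406197 ≈ -0.13622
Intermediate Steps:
r = 93305
N = 24025 (N = (-146 - 9)² = (-155)² = 24025)
w = 96826 (w = (24025 - 20504) + 93305 = 3521 + 93305 = 96826)
X = 55333/406197 (X = (-412878 + 468211)/(96826 + 309371) = 55333/406197 ≈ 0.13622)
-X = -1*55333/406197 = -55333/406197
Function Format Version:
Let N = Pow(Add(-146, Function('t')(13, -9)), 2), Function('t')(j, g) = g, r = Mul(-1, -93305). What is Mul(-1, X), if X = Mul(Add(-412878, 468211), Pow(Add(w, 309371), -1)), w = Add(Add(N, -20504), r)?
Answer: Rational(-55333, 406197) ≈ -0.13622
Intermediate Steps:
r = 93305
N = 24025 (N = Pow(Add(-146, -9), 2) = Pow(-155, 2) = 24025)
w = 96826 (w = Add(Add(24025, -20504), 93305) = Add(3521, 93305) = 96826)
X = Rational(55333, 406197) (X = Mul(Add(-412878, 468211), Pow(Add(96826, 309371), -1)) = Mul(55333, Pow(406197, -1)) = Mul(55333, Rational(1, 406197)) = Rational(55333, 406197) ≈ 0.13622)
Mul(-1, X) = Mul(-1, Rational(55333, 406197)) = Rational(-55333, 406197)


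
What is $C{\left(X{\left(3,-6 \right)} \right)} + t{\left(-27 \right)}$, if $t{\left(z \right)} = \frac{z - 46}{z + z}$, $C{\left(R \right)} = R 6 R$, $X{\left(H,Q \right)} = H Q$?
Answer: $\frac{105049}{54} \approx 1945.4$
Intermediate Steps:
$C{\left(R \right)} = 6 R^{2}$ ($C{\left(R \right)} = 6 R R = 6 R^{2}$)
$t{\left(z \right)} = \frac{-46 + z}{2 z}$
$C{\left(X{\left(3,-6 \right)} \right)} + t{\left(-27 \right)} = 6 \left(3 \left(-6\right)\right)^{2} + \frac{-46 - 27}{2 \left(-27\right)} = 6 \left(-18\right)^{2} + \frac{1}{2} \left(- \frac{1}{27}\right) \left(-73\right) = 6 \cdot 324 + \frac{73}{54} = 1944 + \frac{73}{54} = \frac{105049}{54}$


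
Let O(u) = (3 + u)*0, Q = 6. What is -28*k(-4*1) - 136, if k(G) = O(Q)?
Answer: -136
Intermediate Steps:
O(u) = 0
k(G) = 0
-28*k(-4*1) - 136 = -28*0 - 136 = 0 - 136 = -136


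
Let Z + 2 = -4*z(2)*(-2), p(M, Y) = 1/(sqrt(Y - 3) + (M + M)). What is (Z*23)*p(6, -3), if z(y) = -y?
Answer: -828/25 + 69*I*sqrt(6)/25 ≈ -33.12 + 6.7606*I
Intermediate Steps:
p(M, Y) = 1/(sqrt(-3 + Y) + 2*M)
Z = -18 (Z = -2 - (-4)*2*(-2) = -2 - 4*(-2)*(-2) = -2 + 8*(-2) = -2 - 16 = -18)
(Z*23)*p(6, -3) = (-18*23)/(sqrt(-3 - 3) + 2*6) = -414/(sqrt(-6) + 12) = -414/(I*sqrt(6) + 12) = -414/(12 + I*sqrt(6))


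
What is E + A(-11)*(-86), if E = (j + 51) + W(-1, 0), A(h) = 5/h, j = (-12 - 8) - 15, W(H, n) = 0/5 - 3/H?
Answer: 639/11 ≈ 58.091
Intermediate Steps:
W(H, n) = -3/H (W(H, n) = 0*(⅕) - 3/H = 0 - 3/H = -3/H)
j = -35 (j = -20 - 15 = -35)
E = 19 (E = (-35 + 51) - 3/(-1) = 16 - 3*(-1) = 16 + 3 = 19)
E + A(-11)*(-86) = 19 + (5/(-11))*(-86) = 19 + (5*(-1/11))*(-86) = 19 - 5/11*(-86) = 19 + 430/11 = 639/11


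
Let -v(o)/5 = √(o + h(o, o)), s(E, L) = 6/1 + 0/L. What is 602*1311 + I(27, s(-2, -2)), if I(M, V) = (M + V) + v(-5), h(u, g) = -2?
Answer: 789255 - 5*I*√7 ≈ 7.8926e+5 - 13.229*I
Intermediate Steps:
s(E, L) = 6 (s(E, L) = 6*1 + 0 = 6 + 0 = 6)
v(o) = -5*√(-2 + o) (v(o) = -5*√(o - 2) = -5*√(-2 + o))
I(M, V) = M + V - 5*I*√7 (I(M, V) = (M + V) - 5*√(-2 - 5) = (M + V) - 5*I*√7 = M + V - 5*I*√7)
602*1311 + I(27, s(-2, -2)) = 602*1311 + (27 + 6 - 5*I*√7) = 789222 + (33 - 5*I*√7) = 789255 - 5*I*√7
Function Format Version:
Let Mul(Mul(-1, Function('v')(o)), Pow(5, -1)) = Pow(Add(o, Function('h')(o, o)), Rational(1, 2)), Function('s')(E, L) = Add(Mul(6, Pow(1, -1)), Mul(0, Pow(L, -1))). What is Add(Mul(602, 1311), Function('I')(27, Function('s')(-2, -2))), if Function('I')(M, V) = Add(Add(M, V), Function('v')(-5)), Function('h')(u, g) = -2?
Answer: Add(789255, Mul(-5, I, Pow(7, Rational(1, 2)))) ≈ Add(7.8926e+5, Mul(-13.229, I))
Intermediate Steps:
Function('s')(E, L) = 6 (Function('s')(E, L) = Add(Mul(6, 1), 0) = Add(6, 0) = 6)
Function('v')(o) = Mul(-5, Pow(Add(-2, o), Rational(1, 2))) (Function('v')(o) = Mul(-5, Pow(Add(o, -2), Rational(1, 2))) = Mul(-5, Pow(Add(-2, o), Rational(1, 2))))
Function('I')(M, V) = Add(M, V, Mul(-5, I, Pow(7, Rational(1, 2)))) (Function('I')(M, V) = Add(Add(M, V), Mul(-5, Pow(Add(-2, -5), Rational(1, 2)))) = Add(Add(M, V), Mul(-5, Pow(-7, Rational(1, 2)))) = Add(Add(M, V), Mul(-5, Mul(I, Pow(7, Rational(1, 2))))) = Add(Add(M, V), Mul(-5, I, Pow(7, Rational(1, 2)))) = Add(M, V, Mul(-5, I, Pow(7, Rational(1, 2)))))
Add(Mul(602, 1311), Function('I')(27, Function('s')(-2, -2))) = Add(Mul(602, 1311), Add(27, 6, Mul(-5, I, Pow(7, Rational(1, 2))))) = Add(789222, Add(33, Mul(-5, I, Pow(7, Rational(1, 2))))) = Add(789255, Mul(-5, I, Pow(7, Rational(1, 2))))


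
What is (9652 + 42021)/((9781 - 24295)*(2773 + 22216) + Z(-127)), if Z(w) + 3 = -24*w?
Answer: -51673/362687301 ≈ -0.00014247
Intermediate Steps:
Z(w) = -3 - 24*w
(9652 + 42021)/((9781 - 24295)*(2773 + 22216) + Z(-127)) = (9652 + 42021)/((9781 - 24295)*(2773 + 22216) + (-3 - 24*(-127))) = 51673/(-14514*24989 + (-3 + 3048)) = 51673/(-362690346 + 3045) = 51673/(-362687301) = 51673*(-1/362687301) = -51673/362687301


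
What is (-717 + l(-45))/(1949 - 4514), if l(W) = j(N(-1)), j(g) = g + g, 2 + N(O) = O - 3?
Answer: 27/95 ≈ 0.28421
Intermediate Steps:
N(O) = -5 + O (N(O) = -2 + (O - 3) = -2 + (-3 + O) = -5 + O)
j(g) = 2*g
l(W) = -12 (l(W) = 2*(-5 - 1) = 2*(-6) = -12)
(-717 + l(-45))/(1949 - 4514) = (-717 - 12)/(1949 - 4514) = -729/(-2565) = -729*(-1/2565) = 27/95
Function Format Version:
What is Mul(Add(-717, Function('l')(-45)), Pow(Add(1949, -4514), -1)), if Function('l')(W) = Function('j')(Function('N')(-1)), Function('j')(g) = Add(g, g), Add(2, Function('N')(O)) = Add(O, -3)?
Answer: Rational(27, 95) ≈ 0.28421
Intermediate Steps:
Function('N')(O) = Add(-5, O) (Function('N')(O) = Add(-2, Add(O, -3)) = Add(-2, Add(-3, O)) = Add(-5, O))
Function('j')(g) = Mul(2, g)
Function('l')(W) = -12 (Function('l')(W) = Mul(2, Add(-5, -1)) = Mul(2, -6) = -12)
Mul(Add(-717, Function('l')(-45)), Pow(Add(1949, -4514), -1)) = Mul(Add(-717, -12), Pow(Add(1949, -4514), -1)) = Mul(-729, Pow(-2565, -1)) = Mul(-729, Rational(-1, 2565)) = Rational(27, 95)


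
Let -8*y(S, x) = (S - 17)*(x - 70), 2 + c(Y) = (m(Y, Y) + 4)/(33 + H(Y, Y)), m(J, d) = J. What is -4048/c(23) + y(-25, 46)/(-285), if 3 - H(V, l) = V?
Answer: -4999238/95 ≈ -52624.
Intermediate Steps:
H(V, l) = 3 - V
c(Y) = -2 + (4 + Y)/(36 - Y) (c(Y) = -2 + (Y + 4)/(33 + (3 - Y)) = -2 + (4 + Y)/(36 - Y))
y(S, x) = -(-70 + x)*(-17 + S)/8 (y(S, x) = -(S - 17)*(x - 70)/8 = -(-17 + S)*(-70 + x)/8 = -(-70 + x)*(-17 + S)/8)
-4048/c(23) + y(-25, 46)/(-285) = -4048*(-36 + 23)/(68 - 3*23) + (-595/4 + (17/8)*46 + (35/4)*(-25) - ⅛*(-25)*46)/(-285) = -4048*(-13/(68 - 69)) + (-595/4 + 391/4 - 875/4 + 575/4)*(-1/285) = -4048/((-1/13*(-1))) - 126*(-1/285) = -4048/1/13 + 42/95 = -4048*13 + 42/95 = -52624 + 42/95 = -4999238/95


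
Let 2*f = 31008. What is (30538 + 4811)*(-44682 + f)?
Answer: -1031413122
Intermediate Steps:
f = 15504 (f = (½)*31008 = 15504)
(30538 + 4811)*(-44682 + f) = (30538 + 4811)*(-44682 + 15504) = 35349*(-29178) = -1031413122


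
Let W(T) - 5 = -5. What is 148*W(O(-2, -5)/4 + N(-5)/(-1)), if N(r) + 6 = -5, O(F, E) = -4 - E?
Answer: 0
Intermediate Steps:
N(r) = -11 (N(r) = -6 - 5 = -11)
W(T) = 0 (W(T) = 5 - 5 = 0)
148*W(O(-2, -5)/4 + N(-5)/(-1)) = 148*0 = 0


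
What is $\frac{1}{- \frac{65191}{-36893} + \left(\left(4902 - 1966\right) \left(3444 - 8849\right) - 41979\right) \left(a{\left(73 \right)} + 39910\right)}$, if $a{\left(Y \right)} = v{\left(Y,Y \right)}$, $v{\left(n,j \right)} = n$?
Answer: $- \frac{36893}{23470288873520130} \approx -1.5719 \cdot 10^{-12}$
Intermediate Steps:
$a{\left(Y \right)} = Y$
$\frac{1}{- \frac{65191}{-36893} + \left(\left(4902 - 1966\right) \left(3444 - 8849\right) - 41979\right) \left(a{\left(73 \right)} + 39910\right)} = \frac{1}{- \frac{65191}{-36893} + \left(\left(4902 - 1966\right) \left(3444 - 8849\right) - 41979\right) \left(73 + 39910\right)} = \frac{1}{\left(-65191\right) \left(- \frac{1}{36893}\right) + \left(2936 \left(-5405\right) - 41979\right) 39983} = \frac{1}{\frac{65191}{36893} + \left(-15869080 - 41979\right) 39983} = \frac{1}{\frac{65191}{36893} - 636171871997} = \frac{1}{- \frac{23470288873520130}{36893}} = - \frac{36893}{23470288873520130}$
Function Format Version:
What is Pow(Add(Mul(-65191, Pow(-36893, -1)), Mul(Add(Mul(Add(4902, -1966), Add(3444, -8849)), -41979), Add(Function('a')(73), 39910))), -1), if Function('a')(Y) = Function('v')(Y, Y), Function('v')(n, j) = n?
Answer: Rational(-36893, 23470288873520130) ≈ -1.5719e-12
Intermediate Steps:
Function('a')(Y) = Y
Pow(Add(Mul(-65191, Pow(-36893, -1)), Mul(Add(Mul(Add(4902, -1966), Add(3444, -8849)), -41979), Add(Function('a')(73), 39910))), -1) = Pow(Add(Mul(-65191, Pow(-36893, -1)), Mul(Add(Mul(Add(4902, -1966), Add(3444, -8849)), -41979), Add(73, 39910))), -1) = Pow(Add(Mul(-65191, Rational(-1, 36893)), Mul(Add(Mul(2936, -5405), -41979), 39983)), -1) = Pow(Add(Rational(65191, 36893), Mul(Add(-15869080, -41979), 39983)), -1) = Pow(Add(Rational(65191, 36893), Mul(-15911059, 39983)), -1) = Pow(Add(Rational(65191, 36893), -636171871997), -1) = Pow(Rational(-23470288873520130, 36893), -1) = Rational(-36893, 23470288873520130)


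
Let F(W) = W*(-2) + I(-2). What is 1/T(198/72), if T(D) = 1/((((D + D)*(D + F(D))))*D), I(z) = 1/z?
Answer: -1573/32 ≈ -49.156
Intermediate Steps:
F(W) = -1/2 - 2*W (F(W) = W*(-2) + 1/(-2) = -2*W - 1/2 = -1/2 - 2*W)
T(D) = 1/(2*D**2*(-1/2 - D)) (T(D) = 1/((((D + D)*(D + (-1/2 - 2*D))))*D) = 1/((((2*D)*(-1/2 - D)))*D) = 1/(((2*D*(-1/2 - D)))*D) = (1/(2*D*(-1/2 - D)))/D = 1/(2*D**2*(-1/2 - D)))
1/T(198/72) = 1/(1/((198/72)**2*(-1 - 396/72))) = 1/(1/((198*(1/72))**2*(-1 - 396/72))) = 1/(1/((11/4)**2*(-1 - 2*11/4))) = 1/(16/(121*(-1 - 11/2))) = 1/(16/(121*(-13/2))) = 1/((16/121)*(-2/13)) = 1/(-32/1573) = -1573/32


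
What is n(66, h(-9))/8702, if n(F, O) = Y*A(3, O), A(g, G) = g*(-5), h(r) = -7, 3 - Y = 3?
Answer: 0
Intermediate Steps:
Y = 0 (Y = 3 - 1*3 = 3 - 3 = 0)
A(g, G) = -5*g
n(F, O) = 0 (n(F, O) = 0*(-5*3) = 0*(-15) = 0)
n(66, h(-9))/8702 = 0/8702 = 0*(1/8702) = 0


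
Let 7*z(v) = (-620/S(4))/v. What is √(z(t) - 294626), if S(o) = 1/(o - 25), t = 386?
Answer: 8*I*√171474131/193 ≈ 542.79*I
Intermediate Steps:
S(o) = 1/(-25 + o)
z(v) = 1860/v (z(v) = ((-620/(1/(-25 + 4)))/v)/7 = ((-620/(1/(-21)))/v)/7 = ((-620/(-1/21))/v)/7 = ((-620*(-21))/v)/7 = (13020/v)/7 = 1860/v)
√(z(t) - 294626) = √(1860/386 - 294626) = √(1860*(1/386) - 294626) = √(930/193 - 294626) = √(-56861888/193) = 8*I*√171474131/193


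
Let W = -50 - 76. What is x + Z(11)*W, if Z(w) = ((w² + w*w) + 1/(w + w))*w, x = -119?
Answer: -335594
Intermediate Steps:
Z(w) = w*(1/(2*w) + 2*w²) (Z(w) = ((w² + w²) + 1/(2*w))*w = (2*w² + 1/(2*w))*w = (1/(2*w) + 2*w²)*w = w*(1/(2*w) + 2*w²))
W = -126
x + Z(11)*W = -119 + (½ + 2*11³)*(-126) = -119 + (½ + 2*1331)*(-126) = -119 + (½ + 2662)*(-126) = -119 + (5325/2)*(-126) = -119 - 335475 = -335594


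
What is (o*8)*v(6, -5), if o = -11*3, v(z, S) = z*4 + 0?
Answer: -6336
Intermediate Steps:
v(z, S) = 4*z (v(z, S) = 4*z + 0 = 4*z)
o = -33
(o*8)*v(6, -5) = (-33*8)*(4*6) = -264*24 = -6336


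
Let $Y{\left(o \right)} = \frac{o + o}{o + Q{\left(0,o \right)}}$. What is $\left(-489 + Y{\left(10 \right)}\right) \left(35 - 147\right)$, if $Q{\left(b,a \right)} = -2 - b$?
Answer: $54488$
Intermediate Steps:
$Y{\left(o \right)} = \frac{2 o}{-2 + o}$ ($Y{\left(o \right)} = \frac{o + o}{o - 2} = \frac{2 o}{o + \left(-2 + 0\right)} = \frac{2 o}{o - 2} = \frac{2 o}{-2 + o}$)
$\left(-489 + Y{\left(10 \right)}\right) \left(35 - 147\right) = \left(-489 + 2 \cdot 10 \frac{1}{-2 + 10}\right) \left(35 - 147\right) = \left(-489 + 2 \cdot 10 \cdot \frac{1}{8}\right) \left(-112\right) = \left(-489 + \frac{5}{2}\right) \left(-112\right) = \left(- \frac{973}{2}\right) \left(-112\right) = 54488$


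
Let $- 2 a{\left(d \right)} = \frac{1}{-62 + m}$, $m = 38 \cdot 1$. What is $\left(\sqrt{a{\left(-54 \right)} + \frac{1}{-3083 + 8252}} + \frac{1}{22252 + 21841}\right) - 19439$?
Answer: $- \frac{857123826}{44093} + \frac{\sqrt{8988891}}{20676} \approx -19439.0$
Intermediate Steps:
$m = 38$
$a{\left(d \right)} = \frac{1}{48}$ ($a{\left(d \right)} = - \frac{1}{2 \left(-62 + 38\right)} = - \frac{1}{2 \left(-24\right)} = \left(- \frac{1}{2}\right) \left(- \frac{1}{24}\right) = \frac{1}{48}$)
$\left(\sqrt{a{\left(-54 \right)} + \frac{1}{-3083 + 8252}} + \frac{1}{22252 + 21841}\right) - 19439 = \left(\sqrt{\frac{1}{48} + \frac{1}{-3083 + 8252}} + \frac{1}{22252 + 21841}\right) - 19439 = \left(\sqrt{\frac{1}{48} + \frac{1}{5169}} + \frac{1}{44093}\right) - 19439 = \left(\sqrt{\frac{1739}{82704}} + \frac{1}{44093}\right) - 19439 = \left(\frac{\sqrt{8988891}}{20676} + \frac{1}{44093}\right) - 19439 = \left(\frac{1}{44093} + \frac{\sqrt{8988891}}{20676}\right) - 19439 = - \frac{857123826}{44093} + \frac{\sqrt{8988891}}{20676}$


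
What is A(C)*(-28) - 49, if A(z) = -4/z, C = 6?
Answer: -91/3 ≈ -30.333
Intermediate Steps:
A(C)*(-28) - 49 = -4/6*(-28) - 49 = -4*⅙*(-28) - 49 = -⅔*(-28) - 49 = 56/3 - 49 = -91/3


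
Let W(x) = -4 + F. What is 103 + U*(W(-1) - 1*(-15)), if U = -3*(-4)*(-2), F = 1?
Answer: -185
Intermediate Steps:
W(x) = -3 (W(x) = -4 + 1 = -3)
U = -24 (U = 12*(-2) = -24)
103 + U*(W(-1) - 1*(-15)) = 103 - 24*(-3 - 1*(-15)) = 103 - 24*(-3 + 15) = 103 - 24*12 = 103 - 288 = -185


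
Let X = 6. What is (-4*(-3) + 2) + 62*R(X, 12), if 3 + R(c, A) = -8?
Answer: -668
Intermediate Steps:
R(c, A) = -11 (R(c, A) = -3 - 8 = -11)
(-4*(-3) + 2) + 62*R(X, 12) = (-4*(-3) + 2) + 62*(-11) = (12 + 2) - 682 = 14 - 682 = -668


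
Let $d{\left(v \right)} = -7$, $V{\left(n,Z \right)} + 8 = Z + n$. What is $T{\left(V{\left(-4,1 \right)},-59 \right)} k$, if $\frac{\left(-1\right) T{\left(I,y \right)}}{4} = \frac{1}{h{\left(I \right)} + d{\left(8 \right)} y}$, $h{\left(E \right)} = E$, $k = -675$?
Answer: $\frac{450}{67} \approx 6.7164$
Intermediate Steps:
$V{\left(n,Z \right)} = -8 + Z + n$ ($V{\left(n,Z \right)} = -8 + \left(Z + n\right) = -8 + Z + n$)
$T{\left(I,y \right)} = - \frac{4}{I - 7 y}$
$T{\left(V{\left(-4,1 \right)},-59 \right)} k = \frac{4}{- (-8 + 1 - 4) + 7 \left(-59\right)} \left(-675\right) = \frac{4}{\left(-1\right) \left(-11\right) - 413} \left(-675\right) = \frac{4}{11 - 413} \left(-675\right) = \frac{4}{-402} \left(-675\right) = 4 \left(- \frac{1}{402}\right) \left(-675\right) = \left(- \frac{2}{201}\right) \left(-675\right) = \frac{450}{67}$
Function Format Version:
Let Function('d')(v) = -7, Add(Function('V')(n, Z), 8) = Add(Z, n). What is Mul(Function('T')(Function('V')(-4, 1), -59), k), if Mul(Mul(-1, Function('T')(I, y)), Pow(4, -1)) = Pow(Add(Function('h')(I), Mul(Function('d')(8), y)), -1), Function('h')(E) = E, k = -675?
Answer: Rational(450, 67) ≈ 6.7164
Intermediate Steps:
Function('V')(n, Z) = Add(-8, Z, n) (Function('V')(n, Z) = Add(-8, Add(Z, n)) = Add(-8, Z, n))
Function('T')(I, y) = Mul(-4, Pow(Add(I, Mul(-7, y)), -1))
Mul(Function('T')(Function('V')(-4, 1), -59), k) = Mul(Mul(4, Pow(Add(Mul(-1, Add(-8, 1, -4)), Mul(7, -59)), -1)), -675) = Mul(Mul(4, Pow(Add(Mul(-1, -11), -413), -1)), -675) = Mul(Mul(4, Pow(Add(11, -413), -1)), -675) = Mul(Mul(4, Pow(-402, -1)), -675) = Mul(Mul(4, Rational(-1, 402)), -675) = Mul(Rational(-2, 201), -675) = Rational(450, 67)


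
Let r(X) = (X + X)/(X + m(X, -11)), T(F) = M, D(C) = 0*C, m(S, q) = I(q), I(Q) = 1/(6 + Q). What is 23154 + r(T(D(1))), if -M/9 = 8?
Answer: 8359314/361 ≈ 23156.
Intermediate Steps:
m(S, q) = 1/(6 + q)
M = -72 (M = -9*8 = -72)
D(C) = 0
T(F) = -72
r(X) = 2*X/(-1/5 + X) (r(X) = (X + X)/(X + 1/(6 - 11)) = (2*X)/(X + 1/(-5)) = (2*X)/(X - 1/5) = (2*X)/(-1/5 + X) = 2*X/(-1/5 + X))
23154 + r(T(D(1))) = 23154 + 10*(-72)/(-1 + 5*(-72)) = 23154 + 10*(-72)/(-1 - 360) = 23154 + 10*(-72)/(-361) = 23154 + 10*(-72)*(-1/361) = 23154 + 720/361 = 8359314/361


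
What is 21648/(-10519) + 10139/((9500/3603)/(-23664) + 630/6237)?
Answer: 8335363454781396/82951413935 ≈ 1.0048e+5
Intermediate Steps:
21648/(-10519) + 10139/((9500/3603)/(-23664) + 630/6237) = 21648*(-1/10519) + 10139/((9500*(1/3603))*(-1/23664) + 630*(1/6237)) = -21648/10519 + 10139/((9500/3603)*(-1/23664) + 10/99) = -21648/10519 + 10139/(-2375/21315348 + 10/99) = -21648/10519 + 10139/(7885865/78156276) = -21648/10519 + 10139*(78156276/7885865) = -21648/10519 + 792426482364/7885865 = 8335363454781396/82951413935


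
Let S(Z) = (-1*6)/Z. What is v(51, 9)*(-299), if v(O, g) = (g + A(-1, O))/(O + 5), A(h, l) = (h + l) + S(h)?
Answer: -19435/56 ≈ -347.05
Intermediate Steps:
S(Z) = -6/Z
A(h, l) = h + l - 6/h (A(h, l) = (h + l) - 6/h = h + l - 6/h)
v(O, g) = (5 + O + g)/(5 + O) (v(O, g) = (g + (-1 + O - 6/(-1)))/(O + 5) = (g + (-1 + O - 6*(-1)))/(5 + O) = (g + (-1 + O + 6))/(5 + O) = (g + (5 + O))/(5 + O) = (5 + O + g)/(5 + O))
v(51, 9)*(-299) = ((5 + 51 + 9)/(5 + 51))*(-299) = (65/56)*(-299) = -19435/56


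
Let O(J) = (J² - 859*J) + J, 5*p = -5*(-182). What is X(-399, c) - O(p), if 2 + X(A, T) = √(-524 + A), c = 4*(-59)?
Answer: 123030 + I*√923 ≈ 1.2303e+5 + 30.381*I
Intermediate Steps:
p = 182 (p = (-5*(-182))/5 = (⅕)*910 = 182)
c = -236
X(A, T) = -2 + √(-524 + A)
O(J) = J² - 858*J
X(-399, c) - O(p) = (-2 + √(-524 - 399)) - 182*(-858 + 182) = (-2 + √(-923)) - 182*(-676) = (-2 + I*√923) - 1*(-123032) = (-2 + I*√923) + 123032 = 123030 + I*√923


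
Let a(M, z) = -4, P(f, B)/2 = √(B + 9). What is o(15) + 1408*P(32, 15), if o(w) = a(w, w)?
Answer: -4 + 5632*√6 ≈ 13792.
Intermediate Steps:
P(f, B) = 2*√(9 + B) (P(f, B) = 2*√(B + 9) = 2*√(9 + B))
o(w) = -4
o(15) + 1408*P(32, 15) = -4 + 1408*(2*√(9 + 15)) = -4 + 1408*(2*√24) = -4 + 1408*(2*(2*√6)) = -4 + 1408*(4*√6) = -4 + 5632*√6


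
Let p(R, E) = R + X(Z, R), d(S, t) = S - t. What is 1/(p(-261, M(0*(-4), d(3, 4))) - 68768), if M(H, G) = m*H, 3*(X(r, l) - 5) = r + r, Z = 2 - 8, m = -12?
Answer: -1/69028 ≈ -1.4487e-5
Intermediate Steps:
Z = -6
X(r, l) = 5 + 2*r/3 (X(r, l) = 5 + (r + r)/3 = 5 + (2*r)/3 = 5 + 2*r/3)
M(H, G) = -12*H
p(R, E) = 1 + R (p(R, E) = R + (5 + (⅔)*(-6)) = R + (5 - 4) = R + 1 = 1 + R)
1/(p(-261, M(0*(-4), d(3, 4))) - 68768) = 1/((1 - 261) - 68768) = 1/(-260 - 68768) = 1/(-69028) = -1/69028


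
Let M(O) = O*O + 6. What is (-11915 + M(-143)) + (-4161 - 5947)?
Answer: -1568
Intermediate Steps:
M(O) = 6 + O**2 (M(O) = O**2 + 6 = 6 + O**2)
(-11915 + M(-143)) + (-4161 - 5947) = (-11915 + (6 + (-143)**2)) + (-4161 - 5947) = (-11915 + (6 + 20449)) - 10108 = (-11915 + 20455) - 10108 = 8540 - 10108 = -1568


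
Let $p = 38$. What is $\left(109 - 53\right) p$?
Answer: $2128$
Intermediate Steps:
$\left(109 - 53\right) p = \left(109 - 53\right) 38 = 56 \cdot 38 = 2128$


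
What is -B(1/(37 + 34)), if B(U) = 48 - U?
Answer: -3407/71 ≈ -47.986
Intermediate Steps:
-B(1/(37 + 34)) = -(48 - 1/(37 + 34)) = -(48 - 1/71) = -1*3407/71 = -3407/71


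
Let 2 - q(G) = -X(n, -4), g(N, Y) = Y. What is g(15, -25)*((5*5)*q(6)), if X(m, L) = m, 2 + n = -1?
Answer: 625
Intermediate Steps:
n = -3 (n = -2 - 1 = -3)
q(G) = -1 (q(G) = 2 - (-1)*(-3) = 2 - 1*3 = 2 - 3 = -1)
g(15, -25)*((5*5)*q(6)) = -25*5*5*(-1) = -625*(-1) = -25*(-25) = 625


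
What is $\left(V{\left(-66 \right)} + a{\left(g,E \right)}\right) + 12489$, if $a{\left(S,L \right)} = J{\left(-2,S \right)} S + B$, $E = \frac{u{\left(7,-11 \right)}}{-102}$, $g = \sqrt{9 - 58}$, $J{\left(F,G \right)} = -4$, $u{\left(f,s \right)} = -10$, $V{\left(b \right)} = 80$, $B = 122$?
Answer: $12691 - 28 i \approx 12691.0 - 28.0 i$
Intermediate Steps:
$g = 7 i$ ($g = \sqrt{-49} = 7 i \approx 7.0 i$)
$E = \frac{5}{51}$ ($E = - \frac{10}{-102} = \left(-10\right) \left(- \frac{1}{102}\right) = \frac{5}{51} \approx 0.098039$)
$a{\left(S,L \right)} = 122 - 4 S$ ($a{\left(S,L \right)} = - 4 S + 122 = 122 - 4 S$)
$\left(V{\left(-66 \right)} + a{\left(g,E \right)}\right) + 12489 = \left(80 + \left(122 - 4 \cdot 7 i\right)\right) + 12489 = \left(80 + \left(122 - 28 i\right)\right) + 12489 = \left(202 - 28 i\right) + 12489 = 12691 - 28 i$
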